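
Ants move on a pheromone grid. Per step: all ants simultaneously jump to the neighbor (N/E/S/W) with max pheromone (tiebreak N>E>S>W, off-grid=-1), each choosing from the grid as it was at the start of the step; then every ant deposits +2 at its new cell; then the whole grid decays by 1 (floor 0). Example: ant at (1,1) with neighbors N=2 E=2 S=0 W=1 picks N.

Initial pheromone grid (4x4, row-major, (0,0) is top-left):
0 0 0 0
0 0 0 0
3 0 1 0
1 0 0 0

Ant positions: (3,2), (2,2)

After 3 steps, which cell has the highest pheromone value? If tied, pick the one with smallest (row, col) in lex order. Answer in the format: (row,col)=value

Step 1: ant0:(3,2)->N->(2,2) | ant1:(2,2)->N->(1,2)
  grid max=2 at (2,0)
Step 2: ant0:(2,2)->N->(1,2) | ant1:(1,2)->S->(2,2)
  grid max=3 at (2,2)
Step 3: ant0:(1,2)->S->(2,2) | ant1:(2,2)->N->(1,2)
  grid max=4 at (2,2)
Final grid:
  0 0 0 0
  0 0 3 0
  0 0 4 0
  0 0 0 0
Max pheromone 4 at (2,2)

Answer: (2,2)=4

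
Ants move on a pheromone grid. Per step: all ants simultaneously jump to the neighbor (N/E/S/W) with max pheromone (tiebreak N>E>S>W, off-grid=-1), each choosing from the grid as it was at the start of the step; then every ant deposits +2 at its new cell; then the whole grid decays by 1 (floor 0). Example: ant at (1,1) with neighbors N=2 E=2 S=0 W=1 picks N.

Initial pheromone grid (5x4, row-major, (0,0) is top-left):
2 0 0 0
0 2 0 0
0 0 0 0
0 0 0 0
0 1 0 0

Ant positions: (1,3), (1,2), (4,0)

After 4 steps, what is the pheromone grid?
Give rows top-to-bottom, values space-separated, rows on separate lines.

After step 1: ants at (0,3),(1,1),(4,1)
  1 0 0 1
  0 3 0 0
  0 0 0 0
  0 0 0 0
  0 2 0 0
After step 2: ants at (1,3),(0,1),(3,1)
  0 1 0 0
  0 2 0 1
  0 0 0 0
  0 1 0 0
  0 1 0 0
After step 3: ants at (0,3),(1,1),(4,1)
  0 0 0 1
  0 3 0 0
  0 0 0 0
  0 0 0 0
  0 2 0 0
After step 4: ants at (1,3),(0,1),(3,1)
  0 1 0 0
  0 2 0 1
  0 0 0 0
  0 1 0 0
  0 1 0 0

0 1 0 0
0 2 0 1
0 0 0 0
0 1 0 0
0 1 0 0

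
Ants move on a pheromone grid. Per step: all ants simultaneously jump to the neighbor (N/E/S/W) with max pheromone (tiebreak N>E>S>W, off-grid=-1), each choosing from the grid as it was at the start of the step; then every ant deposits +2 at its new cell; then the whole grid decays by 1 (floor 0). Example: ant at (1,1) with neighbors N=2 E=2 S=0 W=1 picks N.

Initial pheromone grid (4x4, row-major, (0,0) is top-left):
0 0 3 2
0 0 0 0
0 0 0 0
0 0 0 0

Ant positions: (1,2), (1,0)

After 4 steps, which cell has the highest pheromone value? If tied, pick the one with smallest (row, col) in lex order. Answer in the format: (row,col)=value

Step 1: ant0:(1,2)->N->(0,2) | ant1:(1,0)->N->(0,0)
  grid max=4 at (0,2)
Step 2: ant0:(0,2)->E->(0,3) | ant1:(0,0)->E->(0,1)
  grid max=3 at (0,2)
Step 3: ant0:(0,3)->W->(0,2) | ant1:(0,1)->E->(0,2)
  grid max=6 at (0,2)
Step 4: ant0:(0,2)->E->(0,3) | ant1:(0,2)->E->(0,3)
  grid max=5 at (0,2)
Final grid:
  0 0 5 4
  0 0 0 0
  0 0 0 0
  0 0 0 0
Max pheromone 5 at (0,2)

Answer: (0,2)=5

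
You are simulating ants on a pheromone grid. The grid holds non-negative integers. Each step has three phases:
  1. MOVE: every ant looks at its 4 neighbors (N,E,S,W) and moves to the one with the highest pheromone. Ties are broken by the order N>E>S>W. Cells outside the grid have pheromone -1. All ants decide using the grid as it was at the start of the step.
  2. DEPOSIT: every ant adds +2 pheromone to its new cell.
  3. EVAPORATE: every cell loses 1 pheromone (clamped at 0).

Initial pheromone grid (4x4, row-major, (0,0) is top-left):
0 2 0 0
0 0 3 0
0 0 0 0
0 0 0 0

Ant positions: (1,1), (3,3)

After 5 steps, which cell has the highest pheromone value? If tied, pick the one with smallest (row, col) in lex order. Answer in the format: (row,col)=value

Answer: (1,2)=8

Derivation:
Step 1: ant0:(1,1)->E->(1,2) | ant1:(3,3)->N->(2,3)
  grid max=4 at (1,2)
Step 2: ant0:(1,2)->N->(0,2) | ant1:(2,3)->N->(1,3)
  grid max=3 at (1,2)
Step 3: ant0:(0,2)->S->(1,2) | ant1:(1,3)->W->(1,2)
  grid max=6 at (1,2)
Step 4: ant0:(1,2)->N->(0,2) | ant1:(1,2)->N->(0,2)
  grid max=5 at (1,2)
Step 5: ant0:(0,2)->S->(1,2) | ant1:(0,2)->S->(1,2)
  grid max=8 at (1,2)
Final grid:
  0 0 2 0
  0 0 8 0
  0 0 0 0
  0 0 0 0
Max pheromone 8 at (1,2)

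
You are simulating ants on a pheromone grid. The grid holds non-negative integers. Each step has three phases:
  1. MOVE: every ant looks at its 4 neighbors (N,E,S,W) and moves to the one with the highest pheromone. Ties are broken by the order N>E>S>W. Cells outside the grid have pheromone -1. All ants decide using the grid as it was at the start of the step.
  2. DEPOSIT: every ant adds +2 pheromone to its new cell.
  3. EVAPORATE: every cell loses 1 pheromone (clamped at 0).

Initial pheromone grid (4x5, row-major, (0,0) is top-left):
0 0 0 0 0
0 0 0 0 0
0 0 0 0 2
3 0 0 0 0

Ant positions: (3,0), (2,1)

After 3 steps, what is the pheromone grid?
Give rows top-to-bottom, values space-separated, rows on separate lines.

After step 1: ants at (2,0),(1,1)
  0 0 0 0 0
  0 1 0 0 0
  1 0 0 0 1
  2 0 0 0 0
After step 2: ants at (3,0),(0,1)
  0 1 0 0 0
  0 0 0 0 0
  0 0 0 0 0
  3 0 0 0 0
After step 3: ants at (2,0),(0,2)
  0 0 1 0 0
  0 0 0 0 0
  1 0 0 0 0
  2 0 0 0 0

0 0 1 0 0
0 0 0 0 0
1 0 0 0 0
2 0 0 0 0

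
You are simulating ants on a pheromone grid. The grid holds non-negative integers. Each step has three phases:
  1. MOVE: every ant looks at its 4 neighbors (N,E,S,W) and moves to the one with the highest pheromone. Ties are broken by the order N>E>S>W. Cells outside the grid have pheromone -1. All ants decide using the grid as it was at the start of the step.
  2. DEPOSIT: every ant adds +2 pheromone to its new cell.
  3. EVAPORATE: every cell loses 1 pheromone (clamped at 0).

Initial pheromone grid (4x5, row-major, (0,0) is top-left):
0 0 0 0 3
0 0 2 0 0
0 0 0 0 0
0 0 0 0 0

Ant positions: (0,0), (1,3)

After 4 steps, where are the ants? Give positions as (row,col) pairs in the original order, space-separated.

Step 1: ant0:(0,0)->E->(0,1) | ant1:(1,3)->W->(1,2)
  grid max=3 at (1,2)
Step 2: ant0:(0,1)->E->(0,2) | ant1:(1,2)->N->(0,2)
  grid max=3 at (0,2)
Step 3: ant0:(0,2)->S->(1,2) | ant1:(0,2)->S->(1,2)
  grid max=5 at (1,2)
Step 4: ant0:(1,2)->N->(0,2) | ant1:(1,2)->N->(0,2)
  grid max=5 at (0,2)

(0,2) (0,2)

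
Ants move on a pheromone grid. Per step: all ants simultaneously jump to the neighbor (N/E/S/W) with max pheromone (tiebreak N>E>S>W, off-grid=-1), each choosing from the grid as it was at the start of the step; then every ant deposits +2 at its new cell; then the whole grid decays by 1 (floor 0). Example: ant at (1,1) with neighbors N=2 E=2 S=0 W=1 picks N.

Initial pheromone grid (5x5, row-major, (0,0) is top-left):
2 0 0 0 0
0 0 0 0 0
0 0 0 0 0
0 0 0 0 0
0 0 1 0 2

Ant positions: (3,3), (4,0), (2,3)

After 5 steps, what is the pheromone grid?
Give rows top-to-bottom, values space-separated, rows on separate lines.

After step 1: ants at (2,3),(3,0),(1,3)
  1 0 0 0 0
  0 0 0 1 0
  0 0 0 1 0
  1 0 0 0 0
  0 0 0 0 1
After step 2: ants at (1,3),(2,0),(2,3)
  0 0 0 0 0
  0 0 0 2 0
  1 0 0 2 0
  0 0 0 0 0
  0 0 0 0 0
After step 3: ants at (2,3),(1,0),(1,3)
  0 0 0 0 0
  1 0 0 3 0
  0 0 0 3 0
  0 0 0 0 0
  0 0 0 0 0
After step 4: ants at (1,3),(0,0),(2,3)
  1 0 0 0 0
  0 0 0 4 0
  0 0 0 4 0
  0 0 0 0 0
  0 0 0 0 0
After step 5: ants at (2,3),(0,1),(1,3)
  0 1 0 0 0
  0 0 0 5 0
  0 0 0 5 0
  0 0 0 0 0
  0 0 0 0 0

0 1 0 0 0
0 0 0 5 0
0 0 0 5 0
0 0 0 0 0
0 0 0 0 0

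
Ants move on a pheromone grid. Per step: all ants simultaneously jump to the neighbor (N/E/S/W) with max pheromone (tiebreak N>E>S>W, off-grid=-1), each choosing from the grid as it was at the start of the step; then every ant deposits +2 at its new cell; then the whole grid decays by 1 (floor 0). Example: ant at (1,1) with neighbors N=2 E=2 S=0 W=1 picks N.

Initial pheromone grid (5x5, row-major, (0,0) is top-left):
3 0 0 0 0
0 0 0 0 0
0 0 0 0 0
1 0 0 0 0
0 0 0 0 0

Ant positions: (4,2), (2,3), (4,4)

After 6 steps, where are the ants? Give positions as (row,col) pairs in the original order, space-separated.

Step 1: ant0:(4,2)->N->(3,2) | ant1:(2,3)->N->(1,3) | ant2:(4,4)->N->(3,4)
  grid max=2 at (0,0)
Step 2: ant0:(3,2)->N->(2,2) | ant1:(1,3)->N->(0,3) | ant2:(3,4)->N->(2,4)
  grid max=1 at (0,0)
Step 3: ant0:(2,2)->N->(1,2) | ant1:(0,3)->E->(0,4) | ant2:(2,4)->N->(1,4)
  grid max=1 at (0,4)
Step 4: ant0:(1,2)->N->(0,2) | ant1:(0,4)->S->(1,4) | ant2:(1,4)->N->(0,4)
  grid max=2 at (0,4)
Step 5: ant0:(0,2)->E->(0,3) | ant1:(1,4)->N->(0,4) | ant2:(0,4)->S->(1,4)
  grid max=3 at (0,4)
Step 6: ant0:(0,3)->E->(0,4) | ant1:(0,4)->S->(1,4) | ant2:(1,4)->N->(0,4)
  grid max=6 at (0,4)

(0,4) (1,4) (0,4)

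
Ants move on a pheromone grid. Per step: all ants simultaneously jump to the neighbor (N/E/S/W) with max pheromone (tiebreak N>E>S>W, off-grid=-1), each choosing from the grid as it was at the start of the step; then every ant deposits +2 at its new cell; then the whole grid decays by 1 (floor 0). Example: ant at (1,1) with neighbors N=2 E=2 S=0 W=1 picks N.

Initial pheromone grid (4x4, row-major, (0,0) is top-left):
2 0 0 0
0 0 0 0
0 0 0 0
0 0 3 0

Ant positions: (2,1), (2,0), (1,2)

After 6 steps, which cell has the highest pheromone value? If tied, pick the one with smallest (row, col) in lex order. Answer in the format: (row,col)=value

Answer: (0,0)=6

Derivation:
Step 1: ant0:(2,1)->N->(1,1) | ant1:(2,0)->N->(1,0) | ant2:(1,2)->N->(0,2)
  grid max=2 at (3,2)
Step 2: ant0:(1,1)->W->(1,0) | ant1:(1,0)->N->(0,0) | ant2:(0,2)->E->(0,3)
  grid max=2 at (0,0)
Step 3: ant0:(1,0)->N->(0,0) | ant1:(0,0)->S->(1,0) | ant2:(0,3)->S->(1,3)
  grid max=3 at (0,0)
Step 4: ant0:(0,0)->S->(1,0) | ant1:(1,0)->N->(0,0) | ant2:(1,3)->N->(0,3)
  grid max=4 at (0,0)
Step 5: ant0:(1,0)->N->(0,0) | ant1:(0,0)->S->(1,0) | ant2:(0,3)->S->(1,3)
  grid max=5 at (0,0)
Step 6: ant0:(0,0)->S->(1,0) | ant1:(1,0)->N->(0,0) | ant2:(1,3)->N->(0,3)
  grid max=6 at (0,0)
Final grid:
  6 0 0 1
  6 0 0 0
  0 0 0 0
  0 0 0 0
Max pheromone 6 at (0,0)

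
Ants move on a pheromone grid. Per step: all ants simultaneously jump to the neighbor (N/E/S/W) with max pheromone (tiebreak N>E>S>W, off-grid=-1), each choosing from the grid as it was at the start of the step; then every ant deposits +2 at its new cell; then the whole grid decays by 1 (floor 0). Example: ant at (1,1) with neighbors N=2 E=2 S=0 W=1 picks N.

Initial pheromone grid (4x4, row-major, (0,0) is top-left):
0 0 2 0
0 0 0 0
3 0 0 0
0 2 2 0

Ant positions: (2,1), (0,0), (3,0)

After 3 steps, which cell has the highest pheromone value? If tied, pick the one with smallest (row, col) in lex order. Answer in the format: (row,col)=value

Step 1: ant0:(2,1)->W->(2,0) | ant1:(0,0)->E->(0,1) | ant2:(3,0)->N->(2,0)
  grid max=6 at (2,0)
Step 2: ant0:(2,0)->N->(1,0) | ant1:(0,1)->E->(0,2) | ant2:(2,0)->N->(1,0)
  grid max=5 at (2,0)
Step 3: ant0:(1,0)->S->(2,0) | ant1:(0,2)->E->(0,3) | ant2:(1,0)->S->(2,0)
  grid max=8 at (2,0)
Final grid:
  0 0 1 1
  2 0 0 0
  8 0 0 0
  0 0 0 0
Max pheromone 8 at (2,0)

Answer: (2,0)=8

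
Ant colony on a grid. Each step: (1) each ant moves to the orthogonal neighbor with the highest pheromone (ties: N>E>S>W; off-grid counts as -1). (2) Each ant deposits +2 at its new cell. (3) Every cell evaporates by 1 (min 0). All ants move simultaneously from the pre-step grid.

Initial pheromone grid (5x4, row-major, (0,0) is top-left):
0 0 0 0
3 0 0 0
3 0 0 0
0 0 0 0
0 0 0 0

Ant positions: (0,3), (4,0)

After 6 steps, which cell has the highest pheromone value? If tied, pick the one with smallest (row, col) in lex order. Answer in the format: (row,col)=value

Step 1: ant0:(0,3)->S->(1,3) | ant1:(4,0)->N->(3,0)
  grid max=2 at (1,0)
Step 2: ant0:(1,3)->N->(0,3) | ant1:(3,0)->N->(2,0)
  grid max=3 at (2,0)
Step 3: ant0:(0,3)->S->(1,3) | ant1:(2,0)->N->(1,0)
  grid max=2 at (1,0)
Step 4: ant0:(1,3)->N->(0,3) | ant1:(1,0)->S->(2,0)
  grid max=3 at (2,0)
Step 5: ant0:(0,3)->S->(1,3) | ant1:(2,0)->N->(1,0)
  grid max=2 at (1,0)
Step 6: ant0:(1,3)->N->(0,3) | ant1:(1,0)->S->(2,0)
  grid max=3 at (2,0)
Final grid:
  0 0 0 1
  1 0 0 0
  3 0 0 0
  0 0 0 0
  0 0 0 0
Max pheromone 3 at (2,0)

Answer: (2,0)=3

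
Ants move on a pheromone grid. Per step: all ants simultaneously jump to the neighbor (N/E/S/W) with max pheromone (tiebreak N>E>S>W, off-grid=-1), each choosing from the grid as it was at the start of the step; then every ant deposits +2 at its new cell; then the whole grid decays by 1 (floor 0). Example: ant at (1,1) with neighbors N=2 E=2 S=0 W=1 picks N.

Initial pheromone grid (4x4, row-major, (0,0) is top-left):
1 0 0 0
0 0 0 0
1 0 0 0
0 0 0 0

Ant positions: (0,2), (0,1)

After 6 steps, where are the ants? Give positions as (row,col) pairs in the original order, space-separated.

Step 1: ant0:(0,2)->E->(0,3) | ant1:(0,1)->W->(0,0)
  grid max=2 at (0,0)
Step 2: ant0:(0,3)->S->(1,3) | ant1:(0,0)->E->(0,1)
  grid max=1 at (0,0)
Step 3: ant0:(1,3)->N->(0,3) | ant1:(0,1)->W->(0,0)
  grid max=2 at (0,0)
Step 4: ant0:(0,3)->S->(1,3) | ant1:(0,0)->E->(0,1)
  grid max=1 at (0,0)
Step 5: ant0:(1,3)->N->(0,3) | ant1:(0,1)->W->(0,0)
  grid max=2 at (0,0)
Step 6: ant0:(0,3)->S->(1,3) | ant1:(0,0)->E->(0,1)
  grid max=1 at (0,0)

(1,3) (0,1)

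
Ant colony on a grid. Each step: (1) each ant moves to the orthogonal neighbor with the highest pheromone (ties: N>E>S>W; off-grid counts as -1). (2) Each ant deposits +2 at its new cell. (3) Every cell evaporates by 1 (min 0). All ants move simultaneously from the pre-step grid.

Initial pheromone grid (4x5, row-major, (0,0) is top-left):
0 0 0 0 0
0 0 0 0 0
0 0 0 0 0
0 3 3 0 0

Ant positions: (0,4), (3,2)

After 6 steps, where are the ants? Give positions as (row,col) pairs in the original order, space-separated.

Step 1: ant0:(0,4)->S->(1,4) | ant1:(3,2)->W->(3,1)
  grid max=4 at (3,1)
Step 2: ant0:(1,4)->N->(0,4) | ant1:(3,1)->E->(3,2)
  grid max=3 at (3,1)
Step 3: ant0:(0,4)->S->(1,4) | ant1:(3,2)->W->(3,1)
  grid max=4 at (3,1)
Step 4: ant0:(1,4)->N->(0,4) | ant1:(3,1)->E->(3,2)
  grid max=3 at (3,1)
Step 5: ant0:(0,4)->S->(1,4) | ant1:(3,2)->W->(3,1)
  grid max=4 at (3,1)
Step 6: ant0:(1,4)->N->(0,4) | ant1:(3,1)->E->(3,2)
  grid max=3 at (3,1)

(0,4) (3,2)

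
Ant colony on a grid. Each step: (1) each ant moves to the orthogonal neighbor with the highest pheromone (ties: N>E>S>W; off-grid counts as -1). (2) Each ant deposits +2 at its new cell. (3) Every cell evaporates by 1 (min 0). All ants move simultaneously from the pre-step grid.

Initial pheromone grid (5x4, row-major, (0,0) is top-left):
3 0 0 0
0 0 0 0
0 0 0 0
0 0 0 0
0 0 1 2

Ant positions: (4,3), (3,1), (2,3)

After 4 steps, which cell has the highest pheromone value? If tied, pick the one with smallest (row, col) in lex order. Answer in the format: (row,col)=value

Step 1: ant0:(4,3)->W->(4,2) | ant1:(3,1)->N->(2,1) | ant2:(2,3)->N->(1,3)
  grid max=2 at (0,0)
Step 2: ant0:(4,2)->E->(4,3) | ant1:(2,1)->N->(1,1) | ant2:(1,3)->N->(0,3)
  grid max=2 at (4,3)
Step 3: ant0:(4,3)->W->(4,2) | ant1:(1,1)->N->(0,1) | ant2:(0,3)->S->(1,3)
  grid max=2 at (4,2)
Step 4: ant0:(4,2)->E->(4,3) | ant1:(0,1)->E->(0,2) | ant2:(1,3)->N->(0,3)
  grid max=2 at (4,3)
Final grid:
  0 0 1 1
  0 0 0 0
  0 0 0 0
  0 0 0 0
  0 0 1 2
Max pheromone 2 at (4,3)

Answer: (4,3)=2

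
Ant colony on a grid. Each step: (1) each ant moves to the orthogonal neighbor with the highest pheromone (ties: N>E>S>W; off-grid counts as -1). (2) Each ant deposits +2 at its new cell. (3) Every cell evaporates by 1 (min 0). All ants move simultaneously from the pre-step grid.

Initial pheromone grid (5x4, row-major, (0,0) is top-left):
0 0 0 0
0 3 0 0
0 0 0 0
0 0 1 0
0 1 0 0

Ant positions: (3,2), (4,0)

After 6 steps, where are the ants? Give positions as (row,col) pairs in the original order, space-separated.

Step 1: ant0:(3,2)->N->(2,2) | ant1:(4,0)->E->(4,1)
  grid max=2 at (1,1)
Step 2: ant0:(2,2)->N->(1,2) | ant1:(4,1)->N->(3,1)
  grid max=1 at (1,1)
Step 3: ant0:(1,2)->W->(1,1) | ant1:(3,1)->S->(4,1)
  grid max=2 at (1,1)
Step 4: ant0:(1,1)->N->(0,1) | ant1:(4,1)->N->(3,1)
  grid max=1 at (0,1)
Step 5: ant0:(0,1)->S->(1,1) | ant1:(3,1)->S->(4,1)
  grid max=2 at (1,1)
Step 6: ant0:(1,1)->N->(0,1) | ant1:(4,1)->N->(3,1)
  grid max=1 at (0,1)

(0,1) (3,1)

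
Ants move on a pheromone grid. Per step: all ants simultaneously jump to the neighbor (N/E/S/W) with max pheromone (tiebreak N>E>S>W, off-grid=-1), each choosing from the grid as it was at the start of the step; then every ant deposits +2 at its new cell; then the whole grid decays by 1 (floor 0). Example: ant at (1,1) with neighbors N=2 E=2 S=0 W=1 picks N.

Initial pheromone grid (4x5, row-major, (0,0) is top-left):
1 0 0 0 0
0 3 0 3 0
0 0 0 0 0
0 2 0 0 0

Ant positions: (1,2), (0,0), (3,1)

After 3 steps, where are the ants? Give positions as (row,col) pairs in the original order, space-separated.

Step 1: ant0:(1,2)->E->(1,3) | ant1:(0,0)->E->(0,1) | ant2:(3,1)->N->(2,1)
  grid max=4 at (1,3)
Step 2: ant0:(1,3)->N->(0,3) | ant1:(0,1)->S->(1,1) | ant2:(2,1)->N->(1,1)
  grid max=5 at (1,1)
Step 3: ant0:(0,3)->S->(1,3) | ant1:(1,1)->N->(0,1) | ant2:(1,1)->N->(0,1)
  grid max=4 at (1,1)

(1,3) (0,1) (0,1)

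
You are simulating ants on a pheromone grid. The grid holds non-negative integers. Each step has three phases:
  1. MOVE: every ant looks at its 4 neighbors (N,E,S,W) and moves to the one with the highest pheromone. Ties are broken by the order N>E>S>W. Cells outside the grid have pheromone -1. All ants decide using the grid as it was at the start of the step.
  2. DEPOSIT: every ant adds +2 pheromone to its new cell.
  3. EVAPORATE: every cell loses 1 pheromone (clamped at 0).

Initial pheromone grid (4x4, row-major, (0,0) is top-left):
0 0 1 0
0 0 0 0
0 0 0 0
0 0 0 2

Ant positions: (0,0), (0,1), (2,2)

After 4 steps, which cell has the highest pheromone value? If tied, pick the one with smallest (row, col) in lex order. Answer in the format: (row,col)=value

Step 1: ant0:(0,0)->E->(0,1) | ant1:(0,1)->E->(0,2) | ant2:(2,2)->N->(1,2)
  grid max=2 at (0,2)
Step 2: ant0:(0,1)->E->(0,2) | ant1:(0,2)->S->(1,2) | ant2:(1,2)->N->(0,2)
  grid max=5 at (0,2)
Step 3: ant0:(0,2)->S->(1,2) | ant1:(1,2)->N->(0,2) | ant2:(0,2)->S->(1,2)
  grid max=6 at (0,2)
Step 4: ant0:(1,2)->N->(0,2) | ant1:(0,2)->S->(1,2) | ant2:(1,2)->N->(0,2)
  grid max=9 at (0,2)
Final grid:
  0 0 9 0
  0 0 6 0
  0 0 0 0
  0 0 0 0
Max pheromone 9 at (0,2)

Answer: (0,2)=9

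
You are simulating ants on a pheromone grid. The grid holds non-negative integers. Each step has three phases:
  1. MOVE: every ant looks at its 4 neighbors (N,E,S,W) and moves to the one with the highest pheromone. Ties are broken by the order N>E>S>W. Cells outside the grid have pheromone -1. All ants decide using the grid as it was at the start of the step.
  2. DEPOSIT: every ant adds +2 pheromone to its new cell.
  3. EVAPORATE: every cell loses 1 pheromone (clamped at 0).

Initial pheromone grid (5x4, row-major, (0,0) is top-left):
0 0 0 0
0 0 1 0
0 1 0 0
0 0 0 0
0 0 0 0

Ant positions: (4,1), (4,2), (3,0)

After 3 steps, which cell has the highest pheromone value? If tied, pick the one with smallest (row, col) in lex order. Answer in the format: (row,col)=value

Answer: (3,1)=3

Derivation:
Step 1: ant0:(4,1)->N->(3,1) | ant1:(4,2)->N->(3,2) | ant2:(3,0)->N->(2,0)
  grid max=1 at (2,0)
Step 2: ant0:(3,1)->E->(3,2) | ant1:(3,2)->W->(3,1) | ant2:(2,0)->N->(1,0)
  grid max=2 at (3,1)
Step 3: ant0:(3,2)->W->(3,1) | ant1:(3,1)->E->(3,2) | ant2:(1,0)->N->(0,0)
  grid max=3 at (3,1)
Final grid:
  1 0 0 0
  0 0 0 0
  0 0 0 0
  0 3 3 0
  0 0 0 0
Max pheromone 3 at (3,1)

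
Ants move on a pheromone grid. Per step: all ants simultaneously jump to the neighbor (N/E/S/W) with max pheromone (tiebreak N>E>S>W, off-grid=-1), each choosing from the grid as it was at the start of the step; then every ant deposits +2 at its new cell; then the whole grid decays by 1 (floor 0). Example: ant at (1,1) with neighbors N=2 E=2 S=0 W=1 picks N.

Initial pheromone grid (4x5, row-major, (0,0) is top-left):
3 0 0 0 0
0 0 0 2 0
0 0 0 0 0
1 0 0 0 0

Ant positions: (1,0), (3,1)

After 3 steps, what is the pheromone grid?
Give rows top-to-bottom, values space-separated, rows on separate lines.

After step 1: ants at (0,0),(3,0)
  4 0 0 0 0
  0 0 0 1 0
  0 0 0 0 0
  2 0 0 0 0
After step 2: ants at (0,1),(2,0)
  3 1 0 0 0
  0 0 0 0 0
  1 0 0 0 0
  1 0 0 0 0
After step 3: ants at (0,0),(3,0)
  4 0 0 0 0
  0 0 0 0 0
  0 0 0 0 0
  2 0 0 0 0

4 0 0 0 0
0 0 0 0 0
0 0 0 0 0
2 0 0 0 0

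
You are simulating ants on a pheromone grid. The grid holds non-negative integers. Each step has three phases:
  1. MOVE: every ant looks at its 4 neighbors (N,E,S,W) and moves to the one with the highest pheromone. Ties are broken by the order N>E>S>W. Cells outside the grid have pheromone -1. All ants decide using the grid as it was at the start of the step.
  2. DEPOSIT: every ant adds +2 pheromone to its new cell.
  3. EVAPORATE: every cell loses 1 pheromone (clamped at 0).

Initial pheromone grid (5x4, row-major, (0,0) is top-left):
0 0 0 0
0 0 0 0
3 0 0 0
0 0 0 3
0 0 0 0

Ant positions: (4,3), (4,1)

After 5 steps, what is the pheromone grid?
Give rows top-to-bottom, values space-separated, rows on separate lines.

After step 1: ants at (3,3),(3,1)
  0 0 0 0
  0 0 0 0
  2 0 0 0
  0 1 0 4
  0 0 0 0
After step 2: ants at (2,3),(2,1)
  0 0 0 0
  0 0 0 0
  1 1 0 1
  0 0 0 3
  0 0 0 0
After step 3: ants at (3,3),(2,0)
  0 0 0 0
  0 0 0 0
  2 0 0 0
  0 0 0 4
  0 0 0 0
After step 4: ants at (2,3),(1,0)
  0 0 0 0
  1 0 0 0
  1 0 0 1
  0 0 0 3
  0 0 0 0
After step 5: ants at (3,3),(2,0)
  0 0 0 0
  0 0 0 0
  2 0 0 0
  0 0 0 4
  0 0 0 0

0 0 0 0
0 0 0 0
2 0 0 0
0 0 0 4
0 0 0 0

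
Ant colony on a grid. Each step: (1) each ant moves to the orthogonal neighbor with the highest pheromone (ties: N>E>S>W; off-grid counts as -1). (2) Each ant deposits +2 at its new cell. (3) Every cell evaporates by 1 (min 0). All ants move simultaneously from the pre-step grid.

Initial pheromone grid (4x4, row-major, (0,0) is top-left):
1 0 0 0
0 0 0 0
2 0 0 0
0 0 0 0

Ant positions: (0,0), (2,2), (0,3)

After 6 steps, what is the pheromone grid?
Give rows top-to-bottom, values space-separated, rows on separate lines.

After step 1: ants at (0,1),(1,2),(1,3)
  0 1 0 0
  0 0 1 1
  1 0 0 0
  0 0 0 0
After step 2: ants at (0,2),(1,3),(1,2)
  0 0 1 0
  0 0 2 2
  0 0 0 0
  0 0 0 0
After step 3: ants at (1,2),(1,2),(1,3)
  0 0 0 0
  0 0 5 3
  0 0 0 0
  0 0 0 0
After step 4: ants at (1,3),(1,3),(1,2)
  0 0 0 0
  0 0 6 6
  0 0 0 0
  0 0 0 0
After step 5: ants at (1,2),(1,2),(1,3)
  0 0 0 0
  0 0 9 7
  0 0 0 0
  0 0 0 0
After step 6: ants at (1,3),(1,3),(1,2)
  0 0 0 0
  0 0 10 10
  0 0 0 0
  0 0 0 0

0 0 0 0
0 0 10 10
0 0 0 0
0 0 0 0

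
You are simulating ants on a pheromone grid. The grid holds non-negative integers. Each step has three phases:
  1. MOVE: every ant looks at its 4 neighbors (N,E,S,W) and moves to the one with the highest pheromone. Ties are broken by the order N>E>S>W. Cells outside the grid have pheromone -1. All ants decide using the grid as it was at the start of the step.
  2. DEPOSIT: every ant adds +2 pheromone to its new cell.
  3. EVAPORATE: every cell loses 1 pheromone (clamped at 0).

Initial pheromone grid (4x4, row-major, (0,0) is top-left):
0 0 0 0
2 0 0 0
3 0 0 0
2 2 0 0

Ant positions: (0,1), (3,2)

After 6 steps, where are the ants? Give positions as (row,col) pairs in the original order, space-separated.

Step 1: ant0:(0,1)->E->(0,2) | ant1:(3,2)->W->(3,1)
  grid max=3 at (3,1)
Step 2: ant0:(0,2)->E->(0,3) | ant1:(3,1)->W->(3,0)
  grid max=2 at (3,0)
Step 3: ant0:(0,3)->S->(1,3) | ant1:(3,0)->E->(3,1)
  grid max=3 at (3,1)
Step 4: ant0:(1,3)->N->(0,3) | ant1:(3,1)->W->(3,0)
  grid max=2 at (3,0)
Step 5: ant0:(0,3)->S->(1,3) | ant1:(3,0)->E->(3,1)
  grid max=3 at (3,1)
Step 6: ant0:(1,3)->N->(0,3) | ant1:(3,1)->W->(3,0)
  grid max=2 at (3,0)

(0,3) (3,0)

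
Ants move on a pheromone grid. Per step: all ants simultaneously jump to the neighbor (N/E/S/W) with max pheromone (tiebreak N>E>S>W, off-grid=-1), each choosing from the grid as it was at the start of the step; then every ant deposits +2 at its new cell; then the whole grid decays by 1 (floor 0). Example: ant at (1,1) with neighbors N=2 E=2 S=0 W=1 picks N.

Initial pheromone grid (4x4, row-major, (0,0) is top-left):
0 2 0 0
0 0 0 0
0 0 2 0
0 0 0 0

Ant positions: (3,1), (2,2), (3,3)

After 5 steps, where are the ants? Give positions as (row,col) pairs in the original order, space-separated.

Step 1: ant0:(3,1)->N->(2,1) | ant1:(2,2)->N->(1,2) | ant2:(3,3)->N->(2,3)
  grid max=1 at (0,1)
Step 2: ant0:(2,1)->E->(2,2) | ant1:(1,2)->S->(2,2) | ant2:(2,3)->W->(2,2)
  grid max=6 at (2,2)
Step 3: ant0:(2,2)->N->(1,2) | ant1:(2,2)->N->(1,2) | ant2:(2,2)->N->(1,2)
  grid max=5 at (1,2)
Step 4: ant0:(1,2)->S->(2,2) | ant1:(1,2)->S->(2,2) | ant2:(1,2)->S->(2,2)
  grid max=10 at (2,2)
Step 5: ant0:(2,2)->N->(1,2) | ant1:(2,2)->N->(1,2) | ant2:(2,2)->N->(1,2)
  grid max=9 at (1,2)

(1,2) (1,2) (1,2)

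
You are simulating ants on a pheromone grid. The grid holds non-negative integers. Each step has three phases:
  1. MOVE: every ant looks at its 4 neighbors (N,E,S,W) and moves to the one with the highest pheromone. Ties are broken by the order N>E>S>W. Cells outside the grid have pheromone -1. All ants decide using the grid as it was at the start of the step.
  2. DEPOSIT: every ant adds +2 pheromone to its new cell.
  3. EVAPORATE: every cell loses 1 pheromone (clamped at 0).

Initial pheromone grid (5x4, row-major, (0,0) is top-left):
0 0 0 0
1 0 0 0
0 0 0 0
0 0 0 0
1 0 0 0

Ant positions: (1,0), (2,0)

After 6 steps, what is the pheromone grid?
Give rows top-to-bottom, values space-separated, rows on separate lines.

After step 1: ants at (0,0),(1,0)
  1 0 0 0
  2 0 0 0
  0 0 0 0
  0 0 0 0
  0 0 0 0
After step 2: ants at (1,0),(0,0)
  2 0 0 0
  3 0 0 0
  0 0 0 0
  0 0 0 0
  0 0 0 0
After step 3: ants at (0,0),(1,0)
  3 0 0 0
  4 0 0 0
  0 0 0 0
  0 0 0 0
  0 0 0 0
After step 4: ants at (1,0),(0,0)
  4 0 0 0
  5 0 0 0
  0 0 0 0
  0 0 0 0
  0 0 0 0
After step 5: ants at (0,0),(1,0)
  5 0 0 0
  6 0 0 0
  0 0 0 0
  0 0 0 0
  0 0 0 0
After step 6: ants at (1,0),(0,0)
  6 0 0 0
  7 0 0 0
  0 0 0 0
  0 0 0 0
  0 0 0 0

6 0 0 0
7 0 0 0
0 0 0 0
0 0 0 0
0 0 0 0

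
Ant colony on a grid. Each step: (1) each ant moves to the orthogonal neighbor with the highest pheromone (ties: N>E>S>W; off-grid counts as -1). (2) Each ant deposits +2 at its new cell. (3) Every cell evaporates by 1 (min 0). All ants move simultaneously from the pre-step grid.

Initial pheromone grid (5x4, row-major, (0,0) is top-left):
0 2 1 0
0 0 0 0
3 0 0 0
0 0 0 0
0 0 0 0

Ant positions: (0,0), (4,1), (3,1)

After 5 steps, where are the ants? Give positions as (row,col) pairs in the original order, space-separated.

Step 1: ant0:(0,0)->E->(0,1) | ant1:(4,1)->N->(3,1) | ant2:(3,1)->N->(2,1)
  grid max=3 at (0,1)
Step 2: ant0:(0,1)->E->(0,2) | ant1:(3,1)->N->(2,1) | ant2:(2,1)->W->(2,0)
  grid max=3 at (2,0)
Step 3: ant0:(0,2)->W->(0,1) | ant1:(2,1)->W->(2,0) | ant2:(2,0)->E->(2,1)
  grid max=4 at (2,0)
Step 4: ant0:(0,1)->E->(0,2) | ant1:(2,0)->E->(2,1) | ant2:(2,1)->W->(2,0)
  grid max=5 at (2,0)
Step 5: ant0:(0,2)->W->(0,1) | ant1:(2,1)->W->(2,0) | ant2:(2,0)->E->(2,1)
  grid max=6 at (2,0)

(0,1) (2,0) (2,1)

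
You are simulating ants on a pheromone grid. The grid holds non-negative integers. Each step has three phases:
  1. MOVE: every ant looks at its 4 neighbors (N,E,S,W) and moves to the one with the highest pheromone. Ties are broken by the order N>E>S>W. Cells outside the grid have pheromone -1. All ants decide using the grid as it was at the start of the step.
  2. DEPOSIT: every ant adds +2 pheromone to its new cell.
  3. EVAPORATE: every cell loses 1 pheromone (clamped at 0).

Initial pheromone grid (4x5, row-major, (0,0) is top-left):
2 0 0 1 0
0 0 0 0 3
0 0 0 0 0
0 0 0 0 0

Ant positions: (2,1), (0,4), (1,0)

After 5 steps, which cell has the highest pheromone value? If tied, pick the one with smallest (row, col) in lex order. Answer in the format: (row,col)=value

Step 1: ant0:(2,1)->N->(1,1) | ant1:(0,4)->S->(1,4) | ant2:(1,0)->N->(0,0)
  grid max=4 at (1,4)
Step 2: ant0:(1,1)->N->(0,1) | ant1:(1,4)->N->(0,4) | ant2:(0,0)->E->(0,1)
  grid max=3 at (0,1)
Step 3: ant0:(0,1)->W->(0,0) | ant1:(0,4)->S->(1,4) | ant2:(0,1)->W->(0,0)
  grid max=5 at (0,0)
Step 4: ant0:(0,0)->E->(0,1) | ant1:(1,4)->N->(0,4) | ant2:(0,0)->E->(0,1)
  grid max=5 at (0,1)
Step 5: ant0:(0,1)->W->(0,0) | ant1:(0,4)->S->(1,4) | ant2:(0,1)->W->(0,0)
  grid max=7 at (0,0)
Final grid:
  7 4 0 0 0
  0 0 0 0 4
  0 0 0 0 0
  0 0 0 0 0
Max pheromone 7 at (0,0)

Answer: (0,0)=7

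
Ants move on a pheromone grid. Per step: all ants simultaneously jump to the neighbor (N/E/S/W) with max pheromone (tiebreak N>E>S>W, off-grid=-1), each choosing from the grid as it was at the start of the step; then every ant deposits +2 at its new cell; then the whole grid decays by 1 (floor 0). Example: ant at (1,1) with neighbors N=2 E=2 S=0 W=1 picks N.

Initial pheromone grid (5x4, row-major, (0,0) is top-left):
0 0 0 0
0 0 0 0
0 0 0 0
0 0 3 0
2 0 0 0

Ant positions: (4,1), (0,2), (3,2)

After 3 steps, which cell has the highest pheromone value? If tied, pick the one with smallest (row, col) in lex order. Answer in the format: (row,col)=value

Step 1: ant0:(4,1)->W->(4,0) | ant1:(0,2)->E->(0,3) | ant2:(3,2)->N->(2,2)
  grid max=3 at (4,0)
Step 2: ant0:(4,0)->N->(3,0) | ant1:(0,3)->S->(1,3) | ant2:(2,2)->S->(3,2)
  grid max=3 at (3,2)
Step 3: ant0:(3,0)->S->(4,0) | ant1:(1,3)->N->(0,3) | ant2:(3,2)->N->(2,2)
  grid max=3 at (4,0)
Final grid:
  0 0 0 1
  0 0 0 0
  0 0 1 0
  0 0 2 0
  3 0 0 0
Max pheromone 3 at (4,0)

Answer: (4,0)=3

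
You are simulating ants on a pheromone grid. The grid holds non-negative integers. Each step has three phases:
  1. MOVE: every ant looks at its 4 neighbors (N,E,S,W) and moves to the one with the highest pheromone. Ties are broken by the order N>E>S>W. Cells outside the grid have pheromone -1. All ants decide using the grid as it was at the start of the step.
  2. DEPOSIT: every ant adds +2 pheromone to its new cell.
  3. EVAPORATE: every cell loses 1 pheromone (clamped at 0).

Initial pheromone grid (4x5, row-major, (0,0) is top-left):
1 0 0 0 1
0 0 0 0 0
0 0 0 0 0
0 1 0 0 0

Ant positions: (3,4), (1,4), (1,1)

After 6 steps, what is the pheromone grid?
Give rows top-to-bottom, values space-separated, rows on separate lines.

After step 1: ants at (2,4),(0,4),(0,1)
  0 1 0 0 2
  0 0 0 0 0
  0 0 0 0 1
  0 0 0 0 0
After step 2: ants at (1,4),(1,4),(0,2)
  0 0 1 0 1
  0 0 0 0 3
  0 0 0 0 0
  0 0 0 0 0
After step 3: ants at (0,4),(0,4),(0,3)
  0 0 0 1 4
  0 0 0 0 2
  0 0 0 0 0
  0 0 0 0 0
After step 4: ants at (1,4),(1,4),(0,4)
  0 0 0 0 5
  0 0 0 0 5
  0 0 0 0 0
  0 0 0 0 0
After step 5: ants at (0,4),(0,4),(1,4)
  0 0 0 0 8
  0 0 0 0 6
  0 0 0 0 0
  0 0 0 0 0
After step 6: ants at (1,4),(1,4),(0,4)
  0 0 0 0 9
  0 0 0 0 9
  0 0 0 0 0
  0 0 0 0 0

0 0 0 0 9
0 0 0 0 9
0 0 0 0 0
0 0 0 0 0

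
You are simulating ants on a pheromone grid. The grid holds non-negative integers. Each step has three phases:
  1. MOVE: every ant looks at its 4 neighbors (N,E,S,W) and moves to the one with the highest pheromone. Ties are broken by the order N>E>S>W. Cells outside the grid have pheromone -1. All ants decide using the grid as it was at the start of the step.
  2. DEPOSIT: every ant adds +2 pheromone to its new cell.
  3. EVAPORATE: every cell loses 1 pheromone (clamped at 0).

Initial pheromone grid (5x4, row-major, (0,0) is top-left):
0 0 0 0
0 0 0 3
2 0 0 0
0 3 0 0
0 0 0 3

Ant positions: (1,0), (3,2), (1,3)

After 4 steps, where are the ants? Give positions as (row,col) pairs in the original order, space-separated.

Step 1: ant0:(1,0)->S->(2,0) | ant1:(3,2)->W->(3,1) | ant2:(1,3)->N->(0,3)
  grid max=4 at (3,1)
Step 2: ant0:(2,0)->N->(1,0) | ant1:(3,1)->N->(2,1) | ant2:(0,3)->S->(1,3)
  grid max=3 at (1,3)
Step 3: ant0:(1,0)->S->(2,0) | ant1:(2,1)->S->(3,1) | ant2:(1,3)->N->(0,3)
  grid max=4 at (3,1)
Step 4: ant0:(2,0)->N->(1,0) | ant1:(3,1)->N->(2,1) | ant2:(0,3)->S->(1,3)
  grid max=3 at (1,3)

(1,0) (2,1) (1,3)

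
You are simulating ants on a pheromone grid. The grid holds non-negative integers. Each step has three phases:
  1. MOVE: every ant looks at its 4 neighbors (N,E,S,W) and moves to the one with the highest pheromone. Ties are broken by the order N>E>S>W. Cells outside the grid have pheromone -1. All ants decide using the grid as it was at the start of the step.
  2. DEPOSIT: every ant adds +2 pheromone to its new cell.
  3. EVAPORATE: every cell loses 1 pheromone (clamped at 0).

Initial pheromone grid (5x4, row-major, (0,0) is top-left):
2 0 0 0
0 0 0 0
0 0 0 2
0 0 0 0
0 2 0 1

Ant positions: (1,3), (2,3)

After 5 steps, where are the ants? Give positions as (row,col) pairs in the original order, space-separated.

Step 1: ant0:(1,3)->S->(2,3) | ant1:(2,3)->N->(1,3)
  grid max=3 at (2,3)
Step 2: ant0:(2,3)->N->(1,3) | ant1:(1,3)->S->(2,3)
  grid max=4 at (2,3)
Step 3: ant0:(1,3)->S->(2,3) | ant1:(2,3)->N->(1,3)
  grid max=5 at (2,3)
Step 4: ant0:(2,3)->N->(1,3) | ant1:(1,3)->S->(2,3)
  grid max=6 at (2,3)
Step 5: ant0:(1,3)->S->(2,3) | ant1:(2,3)->N->(1,3)
  grid max=7 at (2,3)

(2,3) (1,3)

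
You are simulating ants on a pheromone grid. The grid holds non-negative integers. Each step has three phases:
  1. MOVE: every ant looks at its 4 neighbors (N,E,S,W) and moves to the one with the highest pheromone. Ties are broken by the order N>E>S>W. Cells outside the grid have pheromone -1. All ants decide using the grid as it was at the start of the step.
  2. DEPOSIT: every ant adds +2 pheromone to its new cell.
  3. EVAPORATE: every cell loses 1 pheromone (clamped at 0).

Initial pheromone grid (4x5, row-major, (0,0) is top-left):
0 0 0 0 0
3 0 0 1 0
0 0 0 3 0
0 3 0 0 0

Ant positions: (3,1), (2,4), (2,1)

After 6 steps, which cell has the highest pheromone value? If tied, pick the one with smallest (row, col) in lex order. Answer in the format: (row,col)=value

Answer: (3,1)=9

Derivation:
Step 1: ant0:(3,1)->N->(2,1) | ant1:(2,4)->W->(2,3) | ant2:(2,1)->S->(3,1)
  grid max=4 at (2,3)
Step 2: ant0:(2,1)->S->(3,1) | ant1:(2,3)->N->(1,3) | ant2:(3,1)->N->(2,1)
  grid max=5 at (3,1)
Step 3: ant0:(3,1)->N->(2,1) | ant1:(1,3)->S->(2,3) | ant2:(2,1)->S->(3,1)
  grid max=6 at (3,1)
Step 4: ant0:(2,1)->S->(3,1) | ant1:(2,3)->N->(1,3) | ant2:(3,1)->N->(2,1)
  grid max=7 at (3,1)
Step 5: ant0:(3,1)->N->(2,1) | ant1:(1,3)->S->(2,3) | ant2:(2,1)->S->(3,1)
  grid max=8 at (3,1)
Step 6: ant0:(2,1)->S->(3,1) | ant1:(2,3)->N->(1,3) | ant2:(3,1)->N->(2,1)
  grid max=9 at (3,1)
Final grid:
  0 0 0 0 0
  0 0 0 1 0
  0 6 0 3 0
  0 9 0 0 0
Max pheromone 9 at (3,1)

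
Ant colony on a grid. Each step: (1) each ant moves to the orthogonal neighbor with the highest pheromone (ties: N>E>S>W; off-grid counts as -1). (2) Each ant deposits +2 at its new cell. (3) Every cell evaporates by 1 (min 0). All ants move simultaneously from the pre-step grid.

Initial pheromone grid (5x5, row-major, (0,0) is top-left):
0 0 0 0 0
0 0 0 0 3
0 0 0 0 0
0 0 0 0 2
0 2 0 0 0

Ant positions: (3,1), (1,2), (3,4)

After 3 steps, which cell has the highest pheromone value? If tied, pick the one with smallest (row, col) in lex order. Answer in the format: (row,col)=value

Step 1: ant0:(3,1)->S->(4,1) | ant1:(1,2)->N->(0,2) | ant2:(3,4)->N->(2,4)
  grid max=3 at (4,1)
Step 2: ant0:(4,1)->N->(3,1) | ant1:(0,2)->E->(0,3) | ant2:(2,4)->N->(1,4)
  grid max=3 at (1,4)
Step 3: ant0:(3,1)->S->(4,1) | ant1:(0,3)->E->(0,4) | ant2:(1,4)->N->(0,4)
  grid max=3 at (0,4)
Final grid:
  0 0 0 0 3
  0 0 0 0 2
  0 0 0 0 0
  0 0 0 0 0
  0 3 0 0 0
Max pheromone 3 at (0,4)

Answer: (0,4)=3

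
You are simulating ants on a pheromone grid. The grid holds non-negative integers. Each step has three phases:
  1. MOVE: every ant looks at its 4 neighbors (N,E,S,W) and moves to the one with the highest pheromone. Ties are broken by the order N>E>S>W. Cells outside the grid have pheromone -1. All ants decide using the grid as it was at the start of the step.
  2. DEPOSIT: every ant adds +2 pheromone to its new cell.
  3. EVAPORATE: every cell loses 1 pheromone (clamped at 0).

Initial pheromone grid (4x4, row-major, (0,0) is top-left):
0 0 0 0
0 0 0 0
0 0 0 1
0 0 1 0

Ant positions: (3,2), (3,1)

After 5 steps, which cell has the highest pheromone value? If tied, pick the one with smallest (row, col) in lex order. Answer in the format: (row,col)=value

Answer: (3,2)=6

Derivation:
Step 1: ant0:(3,2)->N->(2,2) | ant1:(3,1)->E->(3,2)
  grid max=2 at (3,2)
Step 2: ant0:(2,2)->S->(3,2) | ant1:(3,2)->N->(2,2)
  grid max=3 at (3,2)
Step 3: ant0:(3,2)->N->(2,2) | ant1:(2,2)->S->(3,2)
  grid max=4 at (3,2)
Step 4: ant0:(2,2)->S->(3,2) | ant1:(3,2)->N->(2,2)
  grid max=5 at (3,2)
Step 5: ant0:(3,2)->N->(2,2) | ant1:(2,2)->S->(3,2)
  grid max=6 at (3,2)
Final grid:
  0 0 0 0
  0 0 0 0
  0 0 5 0
  0 0 6 0
Max pheromone 6 at (3,2)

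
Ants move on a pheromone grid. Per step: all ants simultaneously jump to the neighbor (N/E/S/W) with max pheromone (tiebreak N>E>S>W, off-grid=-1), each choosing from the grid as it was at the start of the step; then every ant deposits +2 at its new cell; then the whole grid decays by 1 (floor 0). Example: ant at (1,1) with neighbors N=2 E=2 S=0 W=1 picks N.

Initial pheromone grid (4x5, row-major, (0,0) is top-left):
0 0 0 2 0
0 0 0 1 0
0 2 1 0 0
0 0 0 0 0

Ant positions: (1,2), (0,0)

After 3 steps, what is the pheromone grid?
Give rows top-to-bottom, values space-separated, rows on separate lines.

After step 1: ants at (1,3),(0,1)
  0 1 0 1 0
  0 0 0 2 0
  0 1 0 0 0
  0 0 0 0 0
After step 2: ants at (0,3),(0,2)
  0 0 1 2 0
  0 0 0 1 0
  0 0 0 0 0
  0 0 0 0 0
After step 3: ants at (1,3),(0,3)
  0 0 0 3 0
  0 0 0 2 0
  0 0 0 0 0
  0 0 0 0 0

0 0 0 3 0
0 0 0 2 0
0 0 0 0 0
0 0 0 0 0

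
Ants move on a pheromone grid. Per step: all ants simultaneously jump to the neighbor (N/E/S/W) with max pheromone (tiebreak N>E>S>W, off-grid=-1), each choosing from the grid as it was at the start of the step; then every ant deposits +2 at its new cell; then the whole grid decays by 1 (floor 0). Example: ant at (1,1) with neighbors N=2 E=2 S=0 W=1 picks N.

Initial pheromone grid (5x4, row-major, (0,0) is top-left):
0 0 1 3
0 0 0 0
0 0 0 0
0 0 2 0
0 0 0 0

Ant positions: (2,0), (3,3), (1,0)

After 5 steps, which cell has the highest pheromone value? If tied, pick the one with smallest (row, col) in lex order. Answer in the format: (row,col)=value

Answer: (0,0)=5

Derivation:
Step 1: ant0:(2,0)->N->(1,0) | ant1:(3,3)->W->(3,2) | ant2:(1,0)->N->(0,0)
  grid max=3 at (3,2)
Step 2: ant0:(1,0)->N->(0,0) | ant1:(3,2)->N->(2,2) | ant2:(0,0)->S->(1,0)
  grid max=2 at (0,0)
Step 3: ant0:(0,0)->S->(1,0) | ant1:(2,2)->S->(3,2) | ant2:(1,0)->N->(0,0)
  grid max=3 at (0,0)
Step 4: ant0:(1,0)->N->(0,0) | ant1:(3,2)->N->(2,2) | ant2:(0,0)->S->(1,0)
  grid max=4 at (0,0)
Step 5: ant0:(0,0)->S->(1,0) | ant1:(2,2)->S->(3,2) | ant2:(1,0)->N->(0,0)
  grid max=5 at (0,0)
Final grid:
  5 0 0 0
  5 0 0 0
  0 0 0 0
  0 0 3 0
  0 0 0 0
Max pheromone 5 at (0,0)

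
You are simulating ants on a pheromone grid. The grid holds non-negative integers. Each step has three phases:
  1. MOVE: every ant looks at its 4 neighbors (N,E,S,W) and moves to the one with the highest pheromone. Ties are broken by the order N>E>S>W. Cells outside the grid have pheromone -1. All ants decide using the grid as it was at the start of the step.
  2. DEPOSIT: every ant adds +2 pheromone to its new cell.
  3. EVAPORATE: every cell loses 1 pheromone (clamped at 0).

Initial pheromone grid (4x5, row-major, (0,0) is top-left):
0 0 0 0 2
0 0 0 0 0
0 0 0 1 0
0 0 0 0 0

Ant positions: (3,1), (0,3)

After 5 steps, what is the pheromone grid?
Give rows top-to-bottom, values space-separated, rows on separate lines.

After step 1: ants at (2,1),(0,4)
  0 0 0 0 3
  0 0 0 0 0
  0 1 0 0 0
  0 0 0 0 0
After step 2: ants at (1,1),(1,4)
  0 0 0 0 2
  0 1 0 0 1
  0 0 0 0 0
  0 0 0 0 0
After step 3: ants at (0,1),(0,4)
  0 1 0 0 3
  0 0 0 0 0
  0 0 0 0 0
  0 0 0 0 0
After step 4: ants at (0,2),(1,4)
  0 0 1 0 2
  0 0 0 0 1
  0 0 0 0 0
  0 0 0 0 0
After step 5: ants at (0,3),(0,4)
  0 0 0 1 3
  0 0 0 0 0
  0 0 0 0 0
  0 0 0 0 0

0 0 0 1 3
0 0 0 0 0
0 0 0 0 0
0 0 0 0 0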